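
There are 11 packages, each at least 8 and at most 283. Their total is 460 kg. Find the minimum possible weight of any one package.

To make one package as small as possible, make the other 10 as large as possible.
The other 10 can take up 10 × 283 = 2830 ≥ 460 − 8, so one package can sit at its floor of 8.
Achievable: one at 8 and the other 10 totalling 452, which fits since 10 × 8 ≤ 452 ≤ 10 × 283.

8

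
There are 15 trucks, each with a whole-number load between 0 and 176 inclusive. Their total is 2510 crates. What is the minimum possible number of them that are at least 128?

13

Suppose at most 15 − j of them reach 128; then j values are ≤ 127 and the rest ≤ 176.
The total is then ≤ 127·j + 176·(15 − j) = 2640 − 49j. For this to be ≥ 2510 we need j ≤ 2, so at least 15 − 2 = 13 must reach 128.
Exactly 13 works: 13 values at 176 and 2 at 127 total 2542; lower one of the high values by 32 (still ≥ 128) to hit 2510.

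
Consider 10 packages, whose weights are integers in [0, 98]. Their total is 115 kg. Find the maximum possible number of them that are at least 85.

1

Suppose k of them are at least 85. Those contribute at least 85 each and the other 10 − k at least 0 each.
So the total is at least 85k + 0(10 − k) = 0 + 85k. This must be ≤ 115, giving k ≤ 1.
k = 1 is achieved by 1 value at 85 and 9 at 0, total 85; add 30 to one value (staying below 85) to reach 115.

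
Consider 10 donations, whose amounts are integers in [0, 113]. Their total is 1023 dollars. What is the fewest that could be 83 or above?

7

Suppose at most 10 − j of them reach 83; then j values are ≤ 82 and the rest ≤ 113.
The total is then ≤ 82·j + 113·(10 − j) = 1130 − 31j. For this to be ≥ 1023 we need j ≤ 3, so at least 10 − 3 = 7 must reach 83.
Exactly 7 works: 7 values at 113 and 3 at 82 total 1037; lower one of the high values by 14 (still ≥ 83) to hit 1023.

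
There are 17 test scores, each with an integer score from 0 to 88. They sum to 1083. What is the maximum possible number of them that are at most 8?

Suppose k of them are at most 8. Those contribute at most 8 each and the rest at most 88 each.
So the total is at most 8k + 88(17 − k) = 1496 − 80k. This must still be ≥ 1083, so k ≤ 5.
k = 5 is achieved by 5 values at 8 and 12 at 88, total 1096; lower one of the 88's by 13 (still > 8) to reach 1083.

5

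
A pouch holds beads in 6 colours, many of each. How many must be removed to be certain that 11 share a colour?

In the worst case you draw 10 of each of the 6 colours: 6 × 10 = 60.
One more forces 11 of some colour, so 60 + 1 = 61.

61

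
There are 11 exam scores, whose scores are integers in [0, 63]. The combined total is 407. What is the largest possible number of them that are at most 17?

6

Each value at 17 or below falls at least 63 − 17 = 46 short of the ceiling 63.
The ceiling total is 11 × 63 = 693, and we need 407, so at most ⌊(693 − 407)/46⌋ = 6 can be that low.
k = 6 is achieved by 6 values at 17 and 5 at 63, total 417; lower one of the 63's by 10 (still > 17) to reach 407.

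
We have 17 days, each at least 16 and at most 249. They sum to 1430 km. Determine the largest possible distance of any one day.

Maximizing one value means minimizing the remaining 16.
The other 16 contribute at least 16 × 16 = 256, leaving at most 1430 − 256 = 1174.
But each day is capped at 249, so the maximum is 249.
Achievable: one at 249 and the other 16 totalling 1181, which fits since 16 × 16 ≤ 1181 ≤ 16 × 249.

249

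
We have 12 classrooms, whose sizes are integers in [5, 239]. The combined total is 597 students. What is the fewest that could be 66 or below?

4

Each value above 66 is at least 67, contributing at least 67 − 5 = 62 above the floor 5.
The sum exceeds the floor total 60 by 537, so at most ⌊537/62⌋ = 8 exceed 66, and at least 4 are ≤ 66.
Exactly 4 works: 4 values at 5 and 8 at 67 total 556; raise one of the low values by 41 (still ≤ 66) to hit 597.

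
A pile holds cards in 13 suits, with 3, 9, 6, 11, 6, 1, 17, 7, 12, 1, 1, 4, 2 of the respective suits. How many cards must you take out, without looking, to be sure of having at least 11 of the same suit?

71

In the worst case you take as many as possible of each suit without reaching 11: 3 + 9 + 6 + 10 + 6 + 1 + 10 + 7 + 10 + 1 + 1 + 4 + 2 = 70.
The next one must give 11 of some suit, so 70 + 1 = 71.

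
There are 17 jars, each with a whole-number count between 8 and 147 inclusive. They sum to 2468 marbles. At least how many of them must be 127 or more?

Suppose at most 17 − j of them reach 127; then j values are ≤ 126 and the rest ≤ 147.
The total is then ≤ 126·j + 147·(17 − j) = 2499 − 21j. For this to be ≥ 2468 we need j ≤ 1, so at least 17 − 1 = 16 must reach 127.
Exactly 16 works: 16 values at 147 and 1 at 126 total 2478; lower one of the high values by 10 (still ≥ 127) to hit 2468.

16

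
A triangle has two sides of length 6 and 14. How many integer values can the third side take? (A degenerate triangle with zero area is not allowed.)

The triangle inequality gives |6 − 14| < c < 6 + 14, i.e. 8 < c < 20.
So c can be any integer from 9 to 19: 11 values.

11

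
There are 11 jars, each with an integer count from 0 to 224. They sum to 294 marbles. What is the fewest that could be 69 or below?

7

If only k of them are at most 69, the other 11 − k are at least 70, so the total is at least (11 − k)·70 + k·0.
This is ≤ 294, so (11 − k)·70 + 0k ≤ 294, which gives k ≥ 7.
Exactly 7 works: 7 values at 0 and 4 at 70 total 280; raise one of the low values by 14 (still ≤ 69) to hit 294.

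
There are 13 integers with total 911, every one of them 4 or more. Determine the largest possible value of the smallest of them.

70

The 13 values sum to 911, so their minimum is at most ⌊911/13⌋ = 70.
Achievable: 12 of them at 70 and 1 at 71 total 911.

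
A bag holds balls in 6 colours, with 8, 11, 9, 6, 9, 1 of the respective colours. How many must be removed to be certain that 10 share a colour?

In the worst case you take as many as possible of each colour without reaching 10: 8 + 9 + 9 + 6 + 9 + 1 = 42.
The next one must give 10 of some colour, so 42 + 1 = 43.

43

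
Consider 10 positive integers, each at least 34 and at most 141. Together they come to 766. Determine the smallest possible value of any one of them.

34

To make one integer as small as possible, make the other 9 as large as possible.
The other 9 can take up 9 × 141 = 1269 ≥ 766 − 34, so one integer can sit at its floor of 34.
Achievable: one at 34 and the other 9 totalling 732, which fits since 9 × 34 ≤ 732 ≤ 9 × 141.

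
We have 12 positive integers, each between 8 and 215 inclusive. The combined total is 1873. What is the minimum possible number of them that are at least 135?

4

Each value short of 135 is at most 134, costing at least 215 − 134 = 81 against the maximum total of 2580.
We can afford to lose at most 2580 − 1873 = 707, so at most ⌊707/81⌋ = 8 fall short, and at least 4 are ≥ 135.
Exactly 4 works: 4 values at 215 and 8 at 134 total 1932; lower one of the high values by 59 (still ≥ 135) to hit 1873.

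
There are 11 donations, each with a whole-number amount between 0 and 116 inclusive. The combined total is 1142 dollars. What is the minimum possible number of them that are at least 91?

If only k of them are at least 91, the other 11 − k are at most 90, so the total is at most k·116 + (11 − k)·90.
This must reach 1142, so k·116 + (11 − k)·90 ≥ 1142, giving k ≥ 6.
Exactly 6 works: 6 values at 116 and 5 at 90 total 1146; lower one of the high values by 4 (still ≥ 91) to hit 1142.

6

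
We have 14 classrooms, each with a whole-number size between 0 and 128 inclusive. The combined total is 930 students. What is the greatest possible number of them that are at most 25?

8

Suppose k of them are at most 25. Those contribute at most 25 each and the rest at most 128 each.
So the total is at most 25k + 128(14 − k) = 1792 − 103k. This must still be ≥ 930, so k ≤ 8.
k = 8 is achieved by 8 values at 25 and 6 at 128, total 968; lower one of the 128's by 38 (still > 25) to reach 930.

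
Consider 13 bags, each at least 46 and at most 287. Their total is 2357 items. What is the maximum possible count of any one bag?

287

To make one bag as large as possible, make the other 12 as small as possible.
The other 12 contribute at least 12 × 46 = 552, leaving at most 2357 − 552 = 1805.
But each bag is capped at 287, so the maximum is 287.
Achievable: one at 287 and the other 12 totalling 2070, which fits since 12 × 46 ≤ 2070 ≤ 12 × 287.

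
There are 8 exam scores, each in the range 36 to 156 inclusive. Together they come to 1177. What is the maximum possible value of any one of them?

To make one score as large as possible, make the other 7 as small as possible.
The other 7 contribute at least 7 × 36 = 252, leaving at most 1177 − 252 = 925.
But each score is capped at 156, so the maximum is 156.
Achievable: one at 156 and the other 7 totalling 1021, which fits since 7 × 36 ≤ 1021 ≤ 7 × 156.

156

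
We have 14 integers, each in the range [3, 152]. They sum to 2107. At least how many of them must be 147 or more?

11

Suppose at most 14 − j of them reach 147; then j values are ≤ 146 and the rest ≤ 152.
The total is then ≤ 146·j + 152·(14 − j) = 2128 − 6j. For this to be ≥ 2107 we need j ≤ 3, so at least 14 − 3 = 11 must reach 147.
Exactly 11 works: 11 values at 152 and 3 at 146 total 2110; lower one of the high values by 3 (still ≥ 147) to hit 2107.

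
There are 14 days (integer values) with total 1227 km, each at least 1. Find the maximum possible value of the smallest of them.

87

The average is 1227/14 < 88, so some value is ≤ 87.
Equality holds with 5 values of 87 and 9 values of 88.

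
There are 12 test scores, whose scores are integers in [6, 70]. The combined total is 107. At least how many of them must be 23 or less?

11

Let j be the number exceeding 23. Then the total is ≥ 24·j + 6·(12 − j) = 72 + 18j.
So 18j ≤ 35 and j ≤ 1; hence at least 12 − 1 = 11 are ≤ 23.
Exactly 11 works: 11 values at 6 and 1 at 24 total 90; raise one of the low values by 17 (still ≤ 23) to hit 107.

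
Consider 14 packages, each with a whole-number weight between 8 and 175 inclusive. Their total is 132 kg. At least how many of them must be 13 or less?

11

If only k of them are at most 13, the other 14 − k are at least 14, so the total is at least (14 − k)·14 + k·8.
This is ≤ 132, so (14 − k)·14 + 8k ≤ 132, which gives k ≥ 11.
Exactly 11 works: 11 values at 8 and 3 at 14 total 130; raise one of the low values by 2 (still ≤ 13) to hit 132.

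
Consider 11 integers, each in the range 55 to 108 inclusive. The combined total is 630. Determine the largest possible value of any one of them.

Maximizing one value means minimizing the remaining 10.
The other 10 contribute at least 10 × 55 = 550, leaving at most 630 − 550 = 80.
Since 80 ≤ 108, this is achievable: one at 80 and 10 at 55.

80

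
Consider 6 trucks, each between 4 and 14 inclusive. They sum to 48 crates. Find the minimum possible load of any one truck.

Minimizing one value means maximizing the remaining 5.
The other 5 can take up 5 × 14 = 70 ≥ 48 − 4, so one truck can sit at its floor of 4.
Achievable: one at 4 and the other 5 totalling 44, which fits since 5 × 4 ≤ 44 ≤ 5 × 14.

4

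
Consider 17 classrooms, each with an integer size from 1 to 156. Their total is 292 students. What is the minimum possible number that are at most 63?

If only k of them are at most 63, the other 17 − k are at least 64, so the total is at least (17 − k)·64 + k·1.
This is ≤ 292, so (17 − k)·64 + 1k ≤ 292, which gives k ≥ 13.
Exactly 13 works: 13 values at 1 and 4 at 64 total 269; raise one of the low values by 23 (still ≤ 63) to hit 292.

13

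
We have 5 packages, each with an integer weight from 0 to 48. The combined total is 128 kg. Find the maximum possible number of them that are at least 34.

If k of the values are ≥ 34, the total is ≥ 34k + 0(5 − k).
Setting 34k + 0(5 − k) ≤ 128 gives 34k ≤ 128, so k ≤ 3.
k = 3 is achieved by 3 values at 34 and 2 at 0, total 102; add 26 to one value (staying below 34) to reach 128.

3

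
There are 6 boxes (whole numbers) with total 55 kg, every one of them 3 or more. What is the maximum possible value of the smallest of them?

If every one of the 6 were at least 10, the total would be at least 6 × 10 = 60 > 55.
Achievable: 5 of them at 9 and 1 at 10 total 55.

9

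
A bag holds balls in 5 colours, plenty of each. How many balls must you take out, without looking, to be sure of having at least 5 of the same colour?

21

You could draw 4 of every colour without reaching 5 of any — 20 in all.
One more forces 5 of some colour, so 20 + 1 = 21.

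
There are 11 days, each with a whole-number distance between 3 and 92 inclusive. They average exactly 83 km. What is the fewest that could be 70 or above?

The total is 11 × 83 = 913.
If only k of them are at least 70, the other 11 − k are at most 69, so the total is at most k·92 + (11 − k)·69.
This must reach 913, so k·92 + (11 − k)·69 ≥ 913, giving k ≥ 7.
Exactly 7 works: 7 values at 92 and 4 at 69 total 920; lower one of the high values by 7 (still ≥ 70) to hit 913.

7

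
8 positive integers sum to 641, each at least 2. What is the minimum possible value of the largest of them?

If every one of the 8 were at most 80, the total would be at most 8 × 80 = 640 < 641.
Achievable: 1 of them at 81 and 7 at 80 total 641.

81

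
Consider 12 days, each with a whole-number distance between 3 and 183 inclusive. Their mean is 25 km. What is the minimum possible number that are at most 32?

The total is 12 × 25 = 300.
Each value above 32 is at least 33, contributing at least 33 − 3 = 30 above the floor 3.
The sum exceeds the floor total 36 by 264, so at most ⌊264/30⌋ = 8 exceed 32, and at least 4 are ≤ 32.
Exactly 4 works: 4 values at 3 and 8 at 33 total 276; raise one of the low values by 24 (still ≤ 32) to hit 300.

4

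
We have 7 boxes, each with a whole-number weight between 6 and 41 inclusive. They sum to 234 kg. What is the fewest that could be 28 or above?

Each value short of 28 is at most 27, costing at least 41 − 27 = 14 against the maximum total of 287.
We can afford to lose at most 287 − 234 = 53, so at most ⌊53/14⌋ = 3 fall short, and at least 4 are ≥ 28.
Exactly 4 works: 4 values at 41 and 3 at 27 total 245; lower one of the high values by 11 (still ≥ 28) to hit 234.

4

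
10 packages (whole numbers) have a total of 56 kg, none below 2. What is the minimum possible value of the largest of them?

6

The average is 56/10 > 5, so not all 10 can be 5 or less; the largest is ≥ 6.
Achievable: 6 of them at 6 and 4 at 5 total 56.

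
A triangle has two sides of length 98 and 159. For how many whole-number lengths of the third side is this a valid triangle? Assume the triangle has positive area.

195

The triangle inequality gives |98 − 159| < c < 98 + 159, i.e. 61 < c < 257.
So c can be any integer from 62 to 256: 195 values.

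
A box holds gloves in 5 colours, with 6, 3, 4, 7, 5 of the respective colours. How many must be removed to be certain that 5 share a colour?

In the worst case you take as many as possible of each colour without reaching 5: 4 + 3 + 4 + 4 + 4 = 19.
The next one must give 5 of some colour, so 19 + 1 = 20.

20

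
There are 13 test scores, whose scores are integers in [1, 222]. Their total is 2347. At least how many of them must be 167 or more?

4

Each value short of 167 is at most 166, costing at least 222 − 166 = 56 against the maximum total of 2886.
We can afford to lose at most 2886 − 2347 = 539, so at most ⌊539/56⌋ = 9 fall short, and at least 4 are ≥ 167.
Exactly 4 works: 4 values at 222 and 9 at 166 total 2382; lower one of the high values by 35 (still ≥ 167) to hit 2347.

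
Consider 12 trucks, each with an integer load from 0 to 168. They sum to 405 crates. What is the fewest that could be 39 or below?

2

Each value above 39 is at least 40, contributing at least 40 − 0 = 40 above the floor 0.
The sum exceeds the floor total 0 by 405, so at most ⌊405/40⌋ = 10 exceed 39, and at least 2 are ≤ 39.
Exactly 2 works: 2 values at 0 and 10 at 40 total 400; raise one of the low values by 5 (still ≤ 39) to hit 405.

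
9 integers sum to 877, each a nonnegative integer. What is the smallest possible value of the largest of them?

98

Some value must be at least ⌈877/9⌉ = 98, since 9 × 97 = 873 < 877.
Achievable: 4 of them at 98 and 5 at 97 total 877.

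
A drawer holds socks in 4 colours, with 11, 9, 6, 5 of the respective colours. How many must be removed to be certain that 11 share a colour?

31

In the worst case you take as many as possible of each colour without reaching 11: 10 + 9 + 6 + 5 = 30.
The next one must give 11 of some colour, so 30 + 1 = 31.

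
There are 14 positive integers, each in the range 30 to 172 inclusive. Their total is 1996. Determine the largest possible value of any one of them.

Maximizing one value means minimizing the remaining 13.
The other 13 contribute at least 13 × 30 = 390, leaving at most 1996 − 390 = 1606.
But each integer is capped at 172, so the maximum is 172.
Achievable: one at 172 and the other 13 totalling 1824, which fits since 13 × 30 ≤ 1824 ≤ 13 × 172.

172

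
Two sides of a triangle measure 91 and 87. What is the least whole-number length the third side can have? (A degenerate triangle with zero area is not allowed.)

5

The third side must exceed |91 − 87| = 4.
The smallest integer above 4 is 5.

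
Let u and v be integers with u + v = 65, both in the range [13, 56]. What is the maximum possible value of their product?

With u + v fixed, uv peaks when the two are closest together.
Taking u = 32 and v = 33 (both in [13, 56]) gives uv = 1056.

1056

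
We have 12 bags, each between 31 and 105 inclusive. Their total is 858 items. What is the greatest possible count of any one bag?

105

To make one bag as large as possible, make the other 11 as small as possible.
The other 11 contribute at least 11 × 31 = 341, leaving at most 858 − 341 = 517.
But each bag is capped at 105, so the maximum is 105.
Achievable: one at 105 and the other 11 totalling 753, which fits since 11 × 31 ≤ 753 ≤ 11 × 105.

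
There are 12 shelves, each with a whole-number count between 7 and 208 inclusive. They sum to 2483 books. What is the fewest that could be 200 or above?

Suppose at most 12 − j of them reach 200; then j values are ≤ 199 and the rest ≤ 208.
The total is then ≤ 199·j + 208·(12 − j) = 2496 − 9j. For this to be ≥ 2483 we need j ≤ 1, so at least 12 − 1 = 11 must reach 200.
Exactly 11 works: 11 values at 208 and 1 at 199 total 2487; lower one of the high values by 4 (still ≥ 200) to hit 2483.

11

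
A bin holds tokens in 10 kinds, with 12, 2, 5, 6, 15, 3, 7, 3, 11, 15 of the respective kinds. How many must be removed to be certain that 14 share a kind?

76

In the worst case you take as many as possible of each kind without reaching 14: 12 + 2 + 5 + 6 + 13 + 3 + 7 + 3 + 11 + 13 = 75.
The next one must give 14 of some kind, so 75 + 1 = 76.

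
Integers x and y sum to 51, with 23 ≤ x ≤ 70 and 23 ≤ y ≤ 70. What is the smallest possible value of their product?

xy = x(51 − x) is concave in x, so over [23, 28] it is minimized at an endpoint.
The extreme feasible split is x = 23, y = 28, giving xy = 644.

644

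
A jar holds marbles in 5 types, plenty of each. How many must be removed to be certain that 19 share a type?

91

In the worst case you draw 18 of each of the 5 types: 5 × 18 = 90.
One more forces 19 of some type, so 90 + 1 = 91.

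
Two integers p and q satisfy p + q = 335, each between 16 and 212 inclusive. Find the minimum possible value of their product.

26076

For a fixed sum, pq is smallest when p and q are as far apart as possible.
At the endpoint p = 123, q = 335 − 123 = 212, so pq = 123 × 212 = 26076.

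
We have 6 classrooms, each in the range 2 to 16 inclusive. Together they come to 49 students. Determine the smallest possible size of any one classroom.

2

Minimizing one value means maximizing the remaining 5.
The other 5 can take up 5 × 16 = 80 ≥ 49 − 2, so one classroom can sit at its floor of 2.
Achievable: one at 2 and the other 5 totalling 47, which fits since 5 × 2 ≤ 47 ≤ 5 × 16.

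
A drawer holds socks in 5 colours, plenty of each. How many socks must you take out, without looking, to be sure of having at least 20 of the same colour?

In the worst case you draw 19 of each of the 5 colours: 5 × 19 = 95.
One more forces 20 of some colour, so 95 + 1 = 96.

96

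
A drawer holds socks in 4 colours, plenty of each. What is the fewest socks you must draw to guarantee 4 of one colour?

13

In the worst case you draw 3 of each of the 4 colours: 4 × 3 = 12.
One more forces 4 of some colour, so 12 + 1 = 13.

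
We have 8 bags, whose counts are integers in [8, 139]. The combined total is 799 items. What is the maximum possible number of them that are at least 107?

Suppose k of them are at least 107. Those contribute at least 107 each and the other 8 − k at least 8 each.
So the total is at least 107k + 8(8 − k) = 64 + 99k. This must be ≤ 799, giving k ≤ 7.
k = 7 is achieved by 7 values at 107 and 1 at 8, total 757; add 42 to one value (staying below 107) to reach 799.

7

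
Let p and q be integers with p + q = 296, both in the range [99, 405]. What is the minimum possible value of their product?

19503

For a fixed sum, pq is smallest when p and q are as far apart as possible.
At the endpoint p = 99, q = 296 − 99 = 197, so pq = 99 × 197 = 19503.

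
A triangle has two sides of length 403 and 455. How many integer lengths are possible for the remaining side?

The triangle inequality gives |403 − 455| < c < 403 + 455, i.e. 52 < c < 858.
So c can be any integer from 53 to 857: 805 values.

805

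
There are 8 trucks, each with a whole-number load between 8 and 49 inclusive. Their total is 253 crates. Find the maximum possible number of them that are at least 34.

7

If k of the values are ≥ 34, the total is ≥ 34k + 8(8 − k).
Setting 34k + 8(8 − k) ≤ 253 gives 26k ≤ 189, so k ≤ 7.
k = 7 is achieved by 7 values at 34 and 1 at 8, total 246; add 7 to one value (staying below 34) to reach 253.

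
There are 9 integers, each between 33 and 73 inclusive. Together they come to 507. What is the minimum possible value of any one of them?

33

Minimizing one value means maximizing the remaining 8.
The other 8 can take up 8 × 73 = 584 ≥ 507 − 33, so one integer can sit at its floor of 33.
Achievable: one at 33 and the other 8 totalling 474, which fits since 8 × 33 ≤ 474 ≤ 8 × 73.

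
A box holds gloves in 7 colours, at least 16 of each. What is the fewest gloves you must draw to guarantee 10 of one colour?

You could draw 9 of every colour without reaching 10 of any — 63 in all.
One more forces 10 of some colour, so 63 + 1 = 64.

64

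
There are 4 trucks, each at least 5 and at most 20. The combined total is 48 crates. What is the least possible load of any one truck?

5

Minimizing one value means maximizing the remaining 3.
The other 3 can take up 3 × 20 = 60 ≥ 48 − 5, so one truck can sit at its floor of 5.
Achievable: one at 5 and the other 3 totalling 43, which fits since 3 × 5 ≤ 43 ≤ 3 × 20.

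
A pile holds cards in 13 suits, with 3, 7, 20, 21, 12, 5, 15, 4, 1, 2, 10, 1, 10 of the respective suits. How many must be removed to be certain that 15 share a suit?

98

In the worst case you take as many as possible of each suit without reaching 15: 3 + 7 + 14 + 14 + 12 + 5 + 14 + 4 + 1 + 2 + 10 + 1 + 10 = 97.
The next one must give 15 of some suit, so 97 + 1 = 98.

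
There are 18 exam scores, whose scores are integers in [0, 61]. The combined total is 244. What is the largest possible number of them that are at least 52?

4

With k values at 52 or above and the rest at least 0, the sum is at least 0 + 52k.
Since the sum is 244, we need 52k ≤ 244, i.e. k ≤ 4.
k = 4 is achieved by 4 values at 52 and 14 at 0, total 208; add 36 to one value (staying below 52) to reach 244.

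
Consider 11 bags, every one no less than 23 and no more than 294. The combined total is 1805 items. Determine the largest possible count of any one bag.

Maximizing one value means minimizing the remaining 10.
The other 10 contribute at least 10 × 23 = 230, leaving at most 1805 − 230 = 1575.
But each bag is capped at 294, so the maximum is 294.
Achievable: one at 294 and the other 10 totalling 1511, which fits since 10 × 23 ≤ 1511 ≤ 10 × 294.

294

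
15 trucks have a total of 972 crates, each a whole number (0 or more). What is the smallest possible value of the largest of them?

The 15 values sum to 972, so their maximum is at least ⌈972/15⌉ = 65.
Achievable: 12 of them at 65 and 3 at 64 total 972.

65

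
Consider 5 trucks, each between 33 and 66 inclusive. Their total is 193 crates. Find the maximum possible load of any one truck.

61

To make one truck as large as possible, make the other 4 as small as possible.
The other 4 contribute at least 4 × 33 = 132, leaving at most 193 − 132 = 61.
Since 61 ≤ 66, this is achievable: one at 61 and 4 at 33.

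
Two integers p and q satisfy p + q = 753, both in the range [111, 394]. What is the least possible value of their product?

Since p + q is fixed, pushing one of them to its bound minimizes the product.
At the endpoint p = 359, q = 753 − 359 = 394, so pq = 359 × 394 = 141446.

141446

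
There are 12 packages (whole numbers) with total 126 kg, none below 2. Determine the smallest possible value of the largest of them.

Some value must be at least ⌈126/12⌉ = 11, since 12 × 10 = 120 < 126.
Equality holds with 6 values of 11 and 6 values of 10.

11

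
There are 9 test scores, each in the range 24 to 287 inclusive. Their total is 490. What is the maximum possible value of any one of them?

Maximizing one value means minimizing the remaining 8.
The other 8 contribute at least 8 × 24 = 192, leaving at most 490 − 192 = 298.
But each score is capped at 287, so the maximum is 287.
Achievable: one at 287 and the other 8 totalling 203, which fits since 8 × 24 ≤ 203 ≤ 8 × 287.

287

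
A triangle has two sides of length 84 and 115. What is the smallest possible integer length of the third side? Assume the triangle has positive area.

32

The third side must exceed |84 − 115| = 31.
The smallest integer above 31 is 32.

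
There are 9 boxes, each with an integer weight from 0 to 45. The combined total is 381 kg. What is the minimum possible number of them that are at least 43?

Each value short of 43 is at most 42, costing at least 45 − 42 = 3 against the maximum total of 405.
We can afford to lose at most 405 − 381 = 24, so at most ⌊24/3⌋ = 8 fall short, and at least 1 are ≥ 43.
Exactly 1 works: 1 value at 45 and 8 at 42 total 381.

1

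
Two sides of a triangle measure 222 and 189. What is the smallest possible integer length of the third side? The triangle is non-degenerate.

The third side must exceed |222 − 189| = 33.
The smallest integer above 33 is 34.

34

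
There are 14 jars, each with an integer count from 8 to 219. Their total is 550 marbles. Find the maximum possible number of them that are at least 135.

With k values at 135 or above and the rest at least 8, the sum is at least 112 + 127k.
Since the sum is 550, we need 127k ≤ 438, i.e. k ≤ 3.
k = 3 is achieved by 3 values at 135 and 11 at 8, total 493; add 57 to one value (staying below 135) to reach 550.

3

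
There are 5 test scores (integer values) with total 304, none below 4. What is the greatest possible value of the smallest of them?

If every one of the 5 were at least 61, the total would be at least 5 × 61 = 305 > 304.
Achievable: 1 of them at 60 and 4 at 61 total 304.

60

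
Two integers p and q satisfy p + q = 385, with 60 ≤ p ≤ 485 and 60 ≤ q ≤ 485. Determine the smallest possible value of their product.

For a fixed sum, pq is smallest when p and q are as far apart as possible.
The extreme feasible split is p = 60, q = 325, giving pq = 19500.

19500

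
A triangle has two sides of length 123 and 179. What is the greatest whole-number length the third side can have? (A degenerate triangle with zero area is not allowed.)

301

The third side must be less than 123 + 179 = 302.
The largest integer below 302 is 301.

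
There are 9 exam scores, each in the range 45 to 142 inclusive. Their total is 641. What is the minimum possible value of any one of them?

45

Minimizing one value means maximizing the remaining 8.
The other 8 can take up 8 × 142 = 1136 ≥ 641 − 45, so one score can sit at its floor of 45.
Achievable: one at 45 and the other 8 totalling 596, which fits since 8 × 45 ≤ 596 ≤ 8 × 142.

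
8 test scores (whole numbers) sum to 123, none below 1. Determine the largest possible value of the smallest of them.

15

If every one of the 8 were at least 16, the total would be at least 8 × 16 = 128 > 123.
Equality holds with 5 values of 15 and 3 values of 16.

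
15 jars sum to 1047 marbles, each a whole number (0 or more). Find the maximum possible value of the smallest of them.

The 15 values sum to 1047, so their minimum is at most ⌊1047/15⌋ = 69.
Taking 3 copies of 69 and 12 copies of 70 gives exactly 1047, so 69 is attained.

69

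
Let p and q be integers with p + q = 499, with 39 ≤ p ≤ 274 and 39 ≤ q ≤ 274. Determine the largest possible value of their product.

pq = p(499 − p) is maximized when p is as near 499/2 as the bounds allow.
Taking p = 249 and q = 250 (both in [39, 274]) gives pq = 62250.

62250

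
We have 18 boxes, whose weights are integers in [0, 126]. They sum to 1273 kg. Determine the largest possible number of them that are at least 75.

16

With k values at 75 or above and the rest at least 0, the sum is at least 0 + 75k.
Since the sum is 1273, we need 75k ≤ 1273, i.e. k ≤ 16.
k = 16 is achieved by 16 values at 75 and 2 at 0, total 1200; add 73 to one value (staying below 75) to reach 1273.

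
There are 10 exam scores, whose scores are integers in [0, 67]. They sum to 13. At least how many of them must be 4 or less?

Let j be the number exceeding 4. Then the total is ≥ 5·j + 0·(10 − j) = 0 + 5j.
So 5j ≤ 13 and j ≤ 2; hence at least 10 − 2 = 8 are ≤ 4.
Exactly 8 works: 8 values at 0 and 2 at 5 total 10; raise one of the low values by 3 (still ≤ 4) to hit 13.

8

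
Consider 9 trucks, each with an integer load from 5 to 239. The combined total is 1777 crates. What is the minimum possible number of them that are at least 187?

2

Suppose at most 9 − j of them reach 187; then j values are ≤ 186 and the rest ≤ 239.
The total is then ≤ 186·j + 239·(9 − j) = 2151 − 53j. For this to be ≥ 1777 we need j ≤ 7, so at least 9 − 7 = 2 must reach 187.
Exactly 2 works: 2 values at 239 and 7 at 186 total 1780; lower one of the high values by 3 (still ≥ 187) to hit 1777.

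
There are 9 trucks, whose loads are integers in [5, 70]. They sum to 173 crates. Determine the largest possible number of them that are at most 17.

Suppose k of them are at most 17. Those contribute at most 17 each and the rest at most 70 each.
So the total is at most 17k + 70(9 − k) = 630 − 53k. This must still be ≥ 173, so k ≤ 8.
k = 8 is achieved by 8 values at 17 and 1 at 70, total 206; lower one of the 70's by 33 (still > 17) to reach 173.

8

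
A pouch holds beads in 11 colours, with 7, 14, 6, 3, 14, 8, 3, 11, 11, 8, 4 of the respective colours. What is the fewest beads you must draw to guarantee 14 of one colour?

In the worst case you take as many as possible of each colour without reaching 14: 7 + 13 + 6 + 3 + 13 + 8 + 3 + 11 + 11 + 8 + 4 = 87.
The next one must give 14 of some colour, so 87 + 1 = 88.

88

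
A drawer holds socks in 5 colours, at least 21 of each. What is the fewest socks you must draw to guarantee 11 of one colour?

You could draw 10 of every colour without reaching 11 of any — 50 in all.
One more forces 11 of some colour, so 50 + 1 = 51.

51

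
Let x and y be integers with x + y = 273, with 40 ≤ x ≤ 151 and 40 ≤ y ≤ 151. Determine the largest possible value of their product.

18632

With x + y fixed, xy peaks when the two are closest together.
Taking x = 136 and y = 137 (both in [40, 151]) gives xy = 18632.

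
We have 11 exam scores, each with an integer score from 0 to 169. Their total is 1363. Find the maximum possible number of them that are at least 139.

If k of the values are ≥ 139, the total is ≥ 139k + 0(11 − k).
Setting 139k + 0(11 − k) ≤ 1363 gives 139k ≤ 1363, so k ≤ 9.
k = 9 is achieved by 9 values at 139 and 2 at 0, total 1251; add 112 to one value (staying below 139) to reach 1363.

9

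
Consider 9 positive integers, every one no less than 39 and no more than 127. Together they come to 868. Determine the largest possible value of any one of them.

127

To make one integer as large as possible, make the other 8 as small as possible.
The other 8 contribute at least 8 × 39 = 312, leaving at most 868 − 312 = 556.
But each integer is capped at 127, so the maximum is 127.
Achievable: one at 127 and the other 8 totalling 741, which fits since 8 × 39 ≤ 741 ≤ 8 × 127.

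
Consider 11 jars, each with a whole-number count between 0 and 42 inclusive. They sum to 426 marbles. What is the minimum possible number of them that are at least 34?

7

Suppose at most 11 − j of them reach 34; then j values are ≤ 33 and the rest ≤ 42.
The total is then ≤ 33·j + 42·(11 − j) = 462 − 9j. For this to be ≥ 426 we need j ≤ 4, so at least 11 − 4 = 7 must reach 34.
Exactly 7 works: 7 values at 42 and 4 at 33 total 426.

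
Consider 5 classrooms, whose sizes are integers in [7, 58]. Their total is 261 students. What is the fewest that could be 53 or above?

1

Suppose at most 5 − j of them reach 53; then j values are ≤ 52 and the rest ≤ 58.
The total is then ≤ 52·j + 58·(5 − j) = 290 − 6j. For this to be ≥ 261 we need j ≤ 4, so at least 5 − 4 = 1 must reach 53.
Exactly 1 works: 1 value at 58 and 4 at 52 total 266; lower one of the high values by 5 (still ≥ 53) to hit 261.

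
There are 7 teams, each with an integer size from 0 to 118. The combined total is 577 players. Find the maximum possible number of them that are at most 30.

2

Suppose k of them are at most 30. Those contribute at most 30 each and the rest at most 118 each.
So the total is at most 30k + 118(7 − k) = 826 − 88k. This must still be ≥ 577, so k ≤ 2.
k = 2 is achieved by 2 values at 30 and 5 at 118, total 650; lower one of the 118's by 73 (still > 30) to reach 577.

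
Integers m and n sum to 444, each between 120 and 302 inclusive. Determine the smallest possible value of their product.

42884

For a fixed sum, mn is smallest when m and n are as far apart as possible.
The extreme feasible split is m = 142, n = 302, giving mn = 42884.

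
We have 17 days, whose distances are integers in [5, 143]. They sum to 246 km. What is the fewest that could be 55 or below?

14

If only k of them are at most 55, the other 17 − k are at least 56, so the total is at least (17 − k)·56 + k·5.
This is ≤ 246, so (17 − k)·56 + 5k ≤ 246, which gives k ≥ 14.
Exactly 14 works: 14 values at 5 and 3 at 56 total 238; raise one of the low values by 8 (still ≤ 55) to hit 246.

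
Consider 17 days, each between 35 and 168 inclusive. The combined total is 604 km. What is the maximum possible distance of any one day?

Maximizing one value means minimizing the remaining 16.
The other 16 contribute at least 16 × 35 = 560, leaving at most 604 − 560 = 44.
Since 44 ≤ 168, this is achievable: one at 44 and 16 at 35.

44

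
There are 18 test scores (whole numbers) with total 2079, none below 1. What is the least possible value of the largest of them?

116

Some value must be at least ⌈2079/18⌉ = 116, since 18 × 115 = 2070 < 2079.
Equality holds with 9 values of 116 and 9 values of 115.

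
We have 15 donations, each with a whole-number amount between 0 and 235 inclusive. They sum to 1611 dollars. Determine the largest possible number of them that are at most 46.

10

Each value at 46 or below falls at least 235 − 46 = 189 short of the ceiling 235.
The ceiling total is 15 × 235 = 3525, and we need 1611, so at most ⌊(3525 − 1611)/189⌋ = 10 can be that low.
k = 10 is achieved by 10 values at 46 and 5 at 235, total 1635; lower one of the 235's by 24 (still > 46) to reach 1611.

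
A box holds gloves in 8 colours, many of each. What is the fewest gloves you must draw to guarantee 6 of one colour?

In the worst case you draw 5 of each of the 8 colours: 8 × 5 = 40.
One more forces 6 of some colour, so 40 + 1 = 41.

41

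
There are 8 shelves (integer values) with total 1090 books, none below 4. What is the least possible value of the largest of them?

If every one of the 8 were at most 136, the total would be at most 8 × 136 = 1088 < 1090.
Taking 6 copies of 136 and 2 copies of 137 gives exactly 1090, so 137 is attained.

137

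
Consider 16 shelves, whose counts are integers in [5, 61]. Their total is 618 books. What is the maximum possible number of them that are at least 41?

14

If k of the values are ≥ 41, the total is ≥ 41k + 5(16 − k).
Setting 41k + 5(16 − k) ≤ 618 gives 36k ≤ 538, so k ≤ 14.
k = 14 is achieved by 14 values at 41 and 2 at 5, total 584; add 34 to one value (staying below 41) to reach 618.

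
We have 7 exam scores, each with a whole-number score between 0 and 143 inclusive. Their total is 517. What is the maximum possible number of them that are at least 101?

5

With k values at 101 or above and the rest at least 0, the sum is at least 0 + 101k.
Since the sum is 517, we need 101k ≤ 517, i.e. k ≤ 5.
k = 5 is achieved by 5 values at 101 and 2 at 0, total 505; add 12 to one value (staying below 101) to reach 517.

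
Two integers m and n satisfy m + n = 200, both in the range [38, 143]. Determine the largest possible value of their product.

mn = m(200 − m) is maximized when m is as near 200/2 as the bounds allow.
Taking m = 100 and n = 100 (both in [38, 143]) gives mn = 10000.

10000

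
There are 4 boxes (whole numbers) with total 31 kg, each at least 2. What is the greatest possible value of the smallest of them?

If every one of the 4 were at least 8, the total would be at least 4 × 8 = 32 > 31.
Taking 1 copy of 7 and 3 copies of 8 gives exactly 31, so 7 is attained.

7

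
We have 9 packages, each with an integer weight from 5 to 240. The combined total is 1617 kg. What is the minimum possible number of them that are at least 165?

Each value short of 165 is at most 164, costing at least 240 − 164 = 76 against the maximum total of 2160.
We can afford to lose at most 2160 − 1617 = 543, so at most ⌊543/76⌋ = 7 fall short, and at least 2 are ≥ 165.
Exactly 2 works: 2 values at 240 and 7 at 164 total 1628; lower one of the high values by 11 (still ≥ 165) to hit 1617.

2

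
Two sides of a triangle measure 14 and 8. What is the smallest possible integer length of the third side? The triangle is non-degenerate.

7

The third side must exceed |14 − 8| = 6.
The smallest integer above 6 is 7.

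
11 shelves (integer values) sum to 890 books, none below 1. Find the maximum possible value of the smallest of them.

80

If every one of the 11 were at least 81, the total would be at least 11 × 81 = 891 > 890.
Equality holds with 1 value of 80 and 10 values of 81.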